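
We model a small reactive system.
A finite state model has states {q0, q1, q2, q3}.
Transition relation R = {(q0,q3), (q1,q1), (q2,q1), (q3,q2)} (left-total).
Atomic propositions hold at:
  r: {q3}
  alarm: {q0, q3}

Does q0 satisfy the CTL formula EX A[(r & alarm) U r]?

Sat(r & alarm) = {q3}
A[(r & alarm) U r]: least fixpoint, start Z0 = Sat(r) = {q3}, add states in Sat(r & alarm) with every successor in Z. Already a fixed point.
Sat(A[(r & alarm) U r]) = {q3}
Sat(EX A[(r & alarm) U r]) = {s : some successor in {q3}} = {q0}
q0 ∈ Sat(EX A[(r & alarm) U r]) = {q0}, so the formula holds at q0.

Yes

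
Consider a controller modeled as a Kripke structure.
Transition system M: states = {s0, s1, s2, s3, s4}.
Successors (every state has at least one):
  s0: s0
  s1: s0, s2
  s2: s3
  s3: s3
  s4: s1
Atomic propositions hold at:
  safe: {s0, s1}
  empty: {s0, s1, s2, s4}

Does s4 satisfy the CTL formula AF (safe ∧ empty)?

Yes

Sat(safe ∧ empty) = {s0, s1}
AF (safe ∧ empty): least fixpoint, start Z0 = {s0, s1}, add states with every successor in Z. Z1 = {s0, s1, s4}; fixed.
Sat(AF (safe ∧ empty)) = {s0, s1, s4}
s4 ∈ Sat(AF (safe ∧ empty)) = {s0, s1, s4}, so the formula holds at s4.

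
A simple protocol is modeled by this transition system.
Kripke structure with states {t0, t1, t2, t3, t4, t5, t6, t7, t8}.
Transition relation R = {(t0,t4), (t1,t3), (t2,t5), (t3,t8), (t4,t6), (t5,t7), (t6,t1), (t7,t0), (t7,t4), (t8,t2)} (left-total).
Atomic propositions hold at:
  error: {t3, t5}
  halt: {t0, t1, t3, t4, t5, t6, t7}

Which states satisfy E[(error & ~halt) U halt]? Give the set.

{t0, t1, t3, t4, t5, t6, t7}

Sat(~halt) = {t2, t8}
Sat(error & ~halt) = ∅
E[(error & ~halt) U halt]: least fixpoint, start Z0 = Sat(halt) = {t0, t1, t3, t4, t5, t6, t7}, add states in Sat(error & ~halt) with some successor in Z. Already a fixed point.
Sat(E[(error & ~halt) U halt]) = {t0, t1, t3, t4, t5, t6, t7}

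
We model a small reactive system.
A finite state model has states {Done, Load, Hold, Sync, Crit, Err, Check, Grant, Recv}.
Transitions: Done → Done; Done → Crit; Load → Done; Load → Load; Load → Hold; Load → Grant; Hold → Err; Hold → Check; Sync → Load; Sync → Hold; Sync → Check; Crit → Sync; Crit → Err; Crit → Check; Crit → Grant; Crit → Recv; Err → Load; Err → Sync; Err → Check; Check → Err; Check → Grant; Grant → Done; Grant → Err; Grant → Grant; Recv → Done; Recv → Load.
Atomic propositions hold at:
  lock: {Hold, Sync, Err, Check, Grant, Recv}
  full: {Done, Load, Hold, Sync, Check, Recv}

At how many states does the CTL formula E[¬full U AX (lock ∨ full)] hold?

8

Sat(¬full) = {Crit, Err, Grant}
Sat(lock ∨ full) = {Done, Load, Hold, Sync, Err, Check, Grant, Recv}
Sat(AX (lock ∨ full)) = {s : every successor in {Done, Load, Hold, Sync, Err, Check, Grant, Recv}} = {Load, Hold, Sync, Crit, Err, Check, Grant, Recv}
E[¬full U AX (lock ∨ full)]: least fixpoint, start Z0 = Sat(AX (lock ∨ full)) = {Load, Hold, Sync, Crit, Err, Check, Grant, Recv}, add states in Sat(¬full) with some successor in Z. Already a fixed point.
Sat(E[¬full U AX (lock ∨ full)]) = {Load, Hold, Sync, Crit, Err, Check, Grant, Recv}
|Sat(E[¬full U AX (lock ∨ full)])| = |{Load, Hold, Sync, Crit, Err, Check, Grant, Recv}| = 8.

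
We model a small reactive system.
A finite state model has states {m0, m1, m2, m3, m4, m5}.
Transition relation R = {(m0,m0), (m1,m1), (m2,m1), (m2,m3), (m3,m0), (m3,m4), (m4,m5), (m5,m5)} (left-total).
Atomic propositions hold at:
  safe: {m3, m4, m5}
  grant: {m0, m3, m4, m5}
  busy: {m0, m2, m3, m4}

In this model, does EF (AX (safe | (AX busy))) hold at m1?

No

Sat(AX busy) = {s : every successor in {m0, m2, m3, m4}} = {m0, m3}
Sat(safe | (AX busy)) = {m0, m3, m4, m5}
Sat(AX (safe | (AX busy))) = {s : every successor in {m0, m3, m4, m5}} = {m0, m3, m4, m5}
EF (AX (safe | (AX busy))): least fixpoint, start Z0 = {m0, m3, m4, m5}, add states with some successor in Z. Z1 = {m0, m2, m3, m4, m5}; fixed.
Sat(EF (AX (safe | (AX busy)))) = {m0, m2, m3, m4, m5}
m1 ∉ Sat(EF (AX (safe | (AX busy)))) = {m0, m2, m3, m4, m5}, so the formula does not hold at m1.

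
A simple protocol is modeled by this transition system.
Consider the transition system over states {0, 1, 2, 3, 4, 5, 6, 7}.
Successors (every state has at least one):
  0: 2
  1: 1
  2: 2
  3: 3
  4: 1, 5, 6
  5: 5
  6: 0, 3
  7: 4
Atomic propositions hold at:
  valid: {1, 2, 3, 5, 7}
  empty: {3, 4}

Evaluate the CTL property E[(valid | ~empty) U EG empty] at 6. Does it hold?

Sat(~empty) = {0, 1, 2, 5, 6, 7}
Sat(valid | ~empty) = {0, 1, 2, 3, 5, 6, 7}
EG empty: greatest fixpoint, start Z0 = {3, 4}, keep only states in Sat with some successor in Z. Z1 = {3}; fixed.
Sat(EG empty) = {3}
E[(valid | ~empty) U EG empty]: least fixpoint, start Z0 = Sat(EG empty) = {3}, add states in Sat(valid | ~empty) with some successor in Z. Z1 = {3, 6}; fixed.
Sat(E[(valid | ~empty) U EG empty]) = {3, 6}
6 ∈ Sat(E[(valid | ~empty) U EG empty]) = {3, 6}, so the formula holds at 6.

Yes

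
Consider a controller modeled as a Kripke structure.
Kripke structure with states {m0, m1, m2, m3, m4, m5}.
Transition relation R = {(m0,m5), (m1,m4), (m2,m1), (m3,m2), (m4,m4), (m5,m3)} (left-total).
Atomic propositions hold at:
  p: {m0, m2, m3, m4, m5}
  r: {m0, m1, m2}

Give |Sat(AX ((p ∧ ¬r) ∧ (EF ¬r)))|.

Sat(¬r) = {m3, m4, m5}
Sat(p ∧ ¬r) = {m3, m4, m5}
EF ¬r: least fixpoint, start Z0 = {m3, m4, m5}, add states with some successor in Z. Z1 = {m0, m1, m3, m4, m5}; Z2 = {m0, m1, m2, m3, m4, m5}; fixed.
Sat(EF ¬r) = {m0, m1, m2, m3, m4, m5}
Sat((p ∧ ¬r) ∧ (EF ¬r)) = {m3, m4, m5}
Sat(AX ((p ∧ ¬r) ∧ (EF ¬r))) = {s : every successor in {m3, m4, m5}} = {m0, m1, m4, m5}
|Sat(AX ((p ∧ ¬r) ∧ (EF ¬r)))| = |{m0, m1, m4, m5}| = 4.

4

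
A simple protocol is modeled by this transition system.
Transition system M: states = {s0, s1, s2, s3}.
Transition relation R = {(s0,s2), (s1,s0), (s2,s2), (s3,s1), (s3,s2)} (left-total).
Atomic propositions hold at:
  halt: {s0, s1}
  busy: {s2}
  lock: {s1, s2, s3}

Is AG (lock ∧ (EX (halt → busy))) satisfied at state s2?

Sat(halt → busy) = {s2, s3}
Sat(EX (halt → busy)) = {s : some successor in {s2, s3}} = {s0, s2, s3}
Sat(lock ∧ (EX (halt → busy))) = {s2, s3}
AG (lock ∧ (EX (halt → busy))): greatest fixpoint, start Z0 = {s2, s3}, keep only states in Sat with every successor in Z. Z1 = {s2}; fixed.
Sat(AG (lock ∧ (EX (halt → busy)))) = {s2}
s2 ∈ Sat(AG (lock ∧ (EX (halt → busy)))) = {s2}, so the formula holds at s2.

Yes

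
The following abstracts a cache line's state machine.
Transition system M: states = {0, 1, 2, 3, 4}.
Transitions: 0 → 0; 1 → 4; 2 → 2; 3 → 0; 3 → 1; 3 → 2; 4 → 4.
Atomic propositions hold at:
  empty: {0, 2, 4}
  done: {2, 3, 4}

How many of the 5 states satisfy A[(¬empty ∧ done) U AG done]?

2

Sat(¬empty) = {1, 3}
Sat(¬empty ∧ done) = {3}
AG done: greatest fixpoint, start Z0 = {2, 3, 4}, keep only states in Sat with every successor in Z. Z1 = {2, 4}; fixed.
Sat(AG done) = {2, 4}
A[(¬empty ∧ done) U AG done]: least fixpoint, start Z0 = Sat(AG done) = {2, 4}, add states in Sat(¬empty ∧ done) with every successor in Z. Already a fixed point.
Sat(A[(¬empty ∧ done) U AG done]) = {2, 4}
|Sat(A[(¬empty ∧ done) U AG done])| = |{2, 4}| = 2.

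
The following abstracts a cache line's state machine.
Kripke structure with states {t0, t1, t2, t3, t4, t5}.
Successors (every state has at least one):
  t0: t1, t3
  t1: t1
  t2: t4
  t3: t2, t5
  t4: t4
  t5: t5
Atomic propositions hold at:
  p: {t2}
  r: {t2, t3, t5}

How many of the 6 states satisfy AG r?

1

AG r: greatest fixpoint, start Z0 = {t2, t3, t5}, keep only states in Sat with every successor in Z. Z1 = {t3, t5}; Z2 = {t5}; fixed.
Sat(AG r) = {t5}
|Sat(AG r)| = |{t5}| = 1.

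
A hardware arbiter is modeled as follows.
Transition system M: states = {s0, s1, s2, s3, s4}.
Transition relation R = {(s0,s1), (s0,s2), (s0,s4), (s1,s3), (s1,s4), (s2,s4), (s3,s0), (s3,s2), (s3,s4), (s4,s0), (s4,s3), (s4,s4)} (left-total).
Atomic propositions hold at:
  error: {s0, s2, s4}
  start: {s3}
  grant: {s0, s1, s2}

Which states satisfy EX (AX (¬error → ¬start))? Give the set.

{s0, s1, s3, s4}

Sat(¬error) = {s1, s3}
Sat(¬start) = {s0, s1, s2, s4}
Sat(¬error → ¬start) = {s0, s1, s2, s4}
Sat(AX (¬error → ¬start)) = {s : every successor in {s0, s1, s2, s4}} = {s0, s2, s3}
Sat(EX (AX (¬error → ¬start))) = {s : some successor in {s0, s2, s3}} = {s0, s1, s3, s4}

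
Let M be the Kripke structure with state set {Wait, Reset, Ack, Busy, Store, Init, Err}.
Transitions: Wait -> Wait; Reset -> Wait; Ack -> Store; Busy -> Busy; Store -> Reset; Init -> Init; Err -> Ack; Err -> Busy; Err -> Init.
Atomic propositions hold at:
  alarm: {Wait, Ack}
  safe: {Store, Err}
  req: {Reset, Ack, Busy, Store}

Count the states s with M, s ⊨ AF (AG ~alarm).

Sat(~alarm) = {Reset, Busy, Store, Init, Err}
AG ~alarm: greatest fixpoint, start Z0 = {Reset, Busy, Store, Init, Err}, keep only states in Sat with every successor in Z. Z1 = {Busy, Store, Init}; Z2 = {Busy, Init}; fixed.
Sat(AG ~alarm) = {Busy, Init}
AF (AG ~alarm): least fixpoint, start Z0 = {Busy, Init}, add states with every successor in Z. Already a fixed point.
Sat(AF (AG ~alarm)) = {Busy, Init}
|Sat(AF (AG ~alarm))| = |{Busy, Init}| = 2.

2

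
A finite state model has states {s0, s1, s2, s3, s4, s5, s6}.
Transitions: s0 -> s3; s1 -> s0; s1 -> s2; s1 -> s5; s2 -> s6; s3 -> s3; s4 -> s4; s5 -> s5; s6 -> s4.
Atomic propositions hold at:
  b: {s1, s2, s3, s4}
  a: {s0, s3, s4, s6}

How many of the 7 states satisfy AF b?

6

AF b: least fixpoint, start Z0 = {s1, s2, s3, s4}, add states with every successor in Z. Z1 = {s0, s1, s2, s3, s4, s6}; fixed.
Sat(AF b) = {s0, s1, s2, s3, s4, s6}
|Sat(AF b)| = |{s0, s1, s2, s3, s4, s6}| = 6.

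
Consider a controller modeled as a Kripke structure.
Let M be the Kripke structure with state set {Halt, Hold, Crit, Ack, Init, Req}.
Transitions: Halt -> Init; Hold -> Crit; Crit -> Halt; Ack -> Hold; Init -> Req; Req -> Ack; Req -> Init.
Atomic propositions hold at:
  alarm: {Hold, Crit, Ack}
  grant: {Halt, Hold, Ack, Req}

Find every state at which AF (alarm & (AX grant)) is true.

{Hold, Crit, Ack}

Sat(AX grant) = {s : every successor in {Halt, Hold, Ack, Req}} = {Crit, Ack, Init}
Sat(alarm & (AX grant)) = {Crit, Ack}
AF (alarm & (AX grant)): least fixpoint, start Z0 = {Crit, Ack}, add states with every successor in Z. Z1 = {Hold, Crit, Ack}; fixed.
Sat(AF (alarm & (AX grant))) = {Hold, Crit, Ack}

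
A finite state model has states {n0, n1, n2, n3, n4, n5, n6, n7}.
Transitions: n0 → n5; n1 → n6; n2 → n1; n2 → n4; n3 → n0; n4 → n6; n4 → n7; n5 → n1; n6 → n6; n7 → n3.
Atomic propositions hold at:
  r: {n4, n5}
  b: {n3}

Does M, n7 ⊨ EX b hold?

Sat(EX b) = {s : some successor in {n3}} = {n7}
n7 ∈ Sat(EX b) = {n7}, so the formula holds at n7.

Yes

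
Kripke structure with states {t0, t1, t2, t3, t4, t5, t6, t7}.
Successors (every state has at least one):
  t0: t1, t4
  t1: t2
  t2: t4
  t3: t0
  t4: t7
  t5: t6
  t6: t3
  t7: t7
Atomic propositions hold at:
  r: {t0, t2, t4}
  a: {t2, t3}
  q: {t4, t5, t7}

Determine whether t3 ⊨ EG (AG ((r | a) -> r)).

Sat(r | a) = {t0, t2, t3, t4}
Sat((r | a) -> r) = {t0, t1, t2, t4, t5, t6, t7}
AG ((r | a) -> r): greatest fixpoint, start Z0 = {t0, t1, t2, t4, t5, t6, t7}, keep only states in Sat with every successor in Z. Z1 = {t0, t1, t2, t4, t5, t7}; Z2 = {t0, t1, t2, t4, t7}; fixed.
Sat(AG ((r | a) -> r)) = {t0, t1, t2, t4, t7}
EG (AG ((r | a) -> r)): greatest fixpoint, start Z0 = {t0, t1, t2, t4, t7}, keep only states in Sat with some successor in Z. Already a fixed point.
Sat(EG (AG ((r | a) -> r))) = {t0, t1, t2, t4, t7}
t3 ∉ Sat(EG (AG ((r | a) -> r))) = {t0, t1, t2, t4, t7}, so the formula does not hold at t3.

No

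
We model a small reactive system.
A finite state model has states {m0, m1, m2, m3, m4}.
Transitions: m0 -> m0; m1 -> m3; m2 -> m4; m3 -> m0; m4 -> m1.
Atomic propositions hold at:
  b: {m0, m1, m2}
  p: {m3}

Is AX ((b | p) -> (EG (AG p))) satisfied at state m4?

Sat(b | p) = {m0, m1, m2, m3}
AG p: greatest fixpoint, start Z0 = {m3}, keep only states in Sat with every successor in Z. Z1 = ∅; fixed.
Sat(AG p) = ∅
EG (AG p): greatest fixpoint, start Z0 = ∅, keep only states in Sat with some successor in Z. Already a fixed point.
Sat(EG (AG p)) = ∅
Sat((b | p) -> (EG (AG p))) = {m4}
Sat(AX ((b | p) -> (EG (AG p)))) = {s : every successor in {m4}} = {m2}
m4 ∉ Sat(AX ((b | p) -> (EG (AG p)))) = {m2}, so the formula does not hold at m4.

No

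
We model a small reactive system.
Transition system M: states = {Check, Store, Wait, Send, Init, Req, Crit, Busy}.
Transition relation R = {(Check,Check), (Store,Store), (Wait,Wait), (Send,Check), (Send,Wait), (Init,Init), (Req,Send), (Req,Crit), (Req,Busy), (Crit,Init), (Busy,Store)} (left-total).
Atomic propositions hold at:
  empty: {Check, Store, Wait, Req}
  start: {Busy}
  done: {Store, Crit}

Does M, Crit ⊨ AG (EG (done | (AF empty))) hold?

No

AF empty: least fixpoint, start Z0 = {Check, Store, Wait, Req}, add states with every successor in Z. Z1 = {Check, Store, Wait, Send, Req, Busy}; fixed.
Sat(AF empty) = {Check, Store, Wait, Send, Req, Busy}
Sat(done | (AF empty)) = {Check, Store, Wait, Send, Req, Crit, Busy}
EG (done | (AF empty)): greatest fixpoint, start Z0 = {Check, Store, Wait, Send, Req, Crit, Busy}, keep only states in Sat with some successor in Z. Z1 = {Check, Store, Wait, Send, Req, Busy}; fixed.
Sat(EG (done | (AF empty))) = {Check, Store, Wait, Send, Req, Busy}
AG (EG (done | (AF empty))): greatest fixpoint, start Z0 = {Check, Store, Wait, Send, Req, Busy}, keep only states in Sat with every successor in Z. Z1 = {Check, Store, Wait, Send, Busy}; fixed.
Sat(AG (EG (done | (AF empty)))) = {Check, Store, Wait, Send, Busy}
Crit ∉ Sat(AG (EG (done | (AF empty)))) = {Check, Store, Wait, Send, Busy}, so the formula does not hold at Crit.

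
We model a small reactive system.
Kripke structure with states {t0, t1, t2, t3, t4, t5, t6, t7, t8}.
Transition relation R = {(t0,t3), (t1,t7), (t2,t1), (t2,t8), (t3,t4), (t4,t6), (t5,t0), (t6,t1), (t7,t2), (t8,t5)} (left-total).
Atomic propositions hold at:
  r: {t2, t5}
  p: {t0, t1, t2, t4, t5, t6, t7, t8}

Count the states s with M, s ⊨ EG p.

EG p: greatest fixpoint, start Z0 = {t0, t1, t2, t4, t5, t6, t7, t8}, keep only states in Sat with some successor in Z. Z1 = {t1, t2, t4, t5, t6, t7, t8}; Z2 = {t1, t2, t4, t6, t7, t8}; Z3 = {t1, t2, t4, t6, t7}; fixed.
Sat(EG p) = {t1, t2, t4, t6, t7}
|Sat(EG p)| = |{t1, t2, t4, t6, t7}| = 5.

5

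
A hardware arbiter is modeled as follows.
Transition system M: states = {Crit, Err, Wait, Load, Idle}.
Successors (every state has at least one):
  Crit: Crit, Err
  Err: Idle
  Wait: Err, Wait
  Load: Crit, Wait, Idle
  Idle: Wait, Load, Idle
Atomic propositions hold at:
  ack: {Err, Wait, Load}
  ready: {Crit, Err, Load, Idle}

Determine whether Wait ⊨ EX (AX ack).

Yes

Sat(AX ack) = {s : every successor in {Err, Wait, Load}} = {Wait}
Sat(EX (AX ack)) = {s : some successor in {Wait}} = {Wait, Load, Idle}
Wait ∈ Sat(EX (AX ack)) = {Wait, Load, Idle}, so the formula holds at Wait.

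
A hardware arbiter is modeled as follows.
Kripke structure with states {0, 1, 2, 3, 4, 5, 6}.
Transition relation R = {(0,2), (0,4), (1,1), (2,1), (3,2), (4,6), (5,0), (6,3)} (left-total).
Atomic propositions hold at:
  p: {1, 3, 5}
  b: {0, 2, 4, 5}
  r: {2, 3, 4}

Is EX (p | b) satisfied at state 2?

Sat(p | b) = {0, 1, 2, 3, 4, 5}
Sat(EX (p | b)) = {s : some successor in {0, 1, 2, 3, 4, 5}} = {0, 1, 2, 3, 5, 6}
2 ∈ Sat(EX (p | b)) = {0, 1, 2, 3, 5, 6}, so the formula holds at 2.

Yes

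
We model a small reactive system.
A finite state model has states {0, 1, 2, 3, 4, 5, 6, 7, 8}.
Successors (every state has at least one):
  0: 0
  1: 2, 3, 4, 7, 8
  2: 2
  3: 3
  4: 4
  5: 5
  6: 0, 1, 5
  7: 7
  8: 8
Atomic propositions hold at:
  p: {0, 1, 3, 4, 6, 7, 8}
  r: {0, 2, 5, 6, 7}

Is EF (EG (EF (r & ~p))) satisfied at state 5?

Sat(~p) = {2, 5}
Sat(r & ~p) = {2, 5}
EF (r & ~p): least fixpoint, start Z0 = {2, 5}, add states with some successor in Z. Z1 = {1, 2, 5, 6}; fixed.
Sat(EF (r & ~p)) = {1, 2, 5, 6}
EG (EF (r & ~p)): greatest fixpoint, start Z0 = {1, 2, 5, 6}, keep only states in Sat with some successor in Z. Already a fixed point.
Sat(EG (EF (r & ~p))) = {1, 2, 5, 6}
EF (EG (EF (r & ~p))): least fixpoint, start Z0 = {1, 2, 5, 6}, add states with some successor in Z. Already a fixed point.
Sat(EF (EG (EF (r & ~p)))) = {1, 2, 5, 6}
5 ∈ Sat(EF (EG (EF (r & ~p)))) = {1, 2, 5, 6}, so the formula holds at 5.

Yes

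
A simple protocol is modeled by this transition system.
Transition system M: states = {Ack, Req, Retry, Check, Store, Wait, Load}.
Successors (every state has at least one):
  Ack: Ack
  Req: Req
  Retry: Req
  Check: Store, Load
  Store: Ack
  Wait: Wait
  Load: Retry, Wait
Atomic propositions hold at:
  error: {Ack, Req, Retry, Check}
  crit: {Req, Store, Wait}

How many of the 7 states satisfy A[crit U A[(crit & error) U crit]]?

3

Sat(crit & error) = {Req}
A[(crit & error) U crit]: least fixpoint, start Z0 = Sat(crit) = {Req, Store, Wait}, add states in Sat(crit & error) with every successor in Z. Already a fixed point.
Sat(A[(crit & error) U crit]) = {Req, Store, Wait}
A[crit U A[(crit & error) U crit]]: least fixpoint, start Z0 = Sat(A[(crit & error) U crit]) = {Req, Store, Wait}, add states in Sat(crit) with every successor in Z. Already a fixed point.
Sat(A[crit U A[(crit & error) U crit]]) = {Req, Store, Wait}
|Sat(A[crit U A[(crit & error) U crit]])| = |{Req, Store, Wait}| = 3.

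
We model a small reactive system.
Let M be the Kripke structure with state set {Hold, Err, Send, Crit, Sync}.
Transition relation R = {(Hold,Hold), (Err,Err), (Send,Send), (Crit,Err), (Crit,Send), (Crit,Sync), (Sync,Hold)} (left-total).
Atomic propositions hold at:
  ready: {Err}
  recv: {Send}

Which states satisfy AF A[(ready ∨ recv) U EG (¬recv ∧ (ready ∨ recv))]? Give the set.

{Err}

Sat(ready ∨ recv) = {Err, Send}
Sat(¬recv) = {Hold, Err, Crit, Sync}
Sat(¬recv ∧ (ready ∨ recv)) = {Err}
EG (¬recv ∧ (ready ∨ recv)): greatest fixpoint, start Z0 = {Err}, keep only states in Sat with some successor in Z. Already a fixed point.
Sat(EG (¬recv ∧ (ready ∨ recv))) = {Err}
A[(ready ∨ recv) U EG (¬recv ∧ (ready ∨ recv))]: least fixpoint, start Z0 = Sat(EG (¬recv ∧ (ready ∨ recv))) = {Err}, add states in Sat(ready ∨ recv) with every successor in Z. Already a fixed point.
Sat(A[(ready ∨ recv) U EG (¬recv ∧ (ready ∨ recv))]) = {Err}
AF A[(ready ∨ recv) U EG (¬recv ∧ (ready ∨ recv))]: least fixpoint, start Z0 = {Err}, add states with every successor in Z. Already a fixed point.
Sat(AF A[(ready ∨ recv) U EG (¬recv ∧ (ready ∨ recv))]) = {Err}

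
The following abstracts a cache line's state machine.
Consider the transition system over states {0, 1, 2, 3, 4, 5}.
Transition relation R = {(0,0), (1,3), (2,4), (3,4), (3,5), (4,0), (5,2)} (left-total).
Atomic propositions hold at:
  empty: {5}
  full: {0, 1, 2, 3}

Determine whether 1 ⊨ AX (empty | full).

Sat(empty | full) = {0, 1, 2, 3, 5}
Sat(AX (empty | full)) = {s : every successor in {0, 1, 2, 3, 5}} = {0, 1, 4, 5}
1 ∈ Sat(AX (empty | full)) = {0, 1, 4, 5}, so the formula holds at 1.

Yes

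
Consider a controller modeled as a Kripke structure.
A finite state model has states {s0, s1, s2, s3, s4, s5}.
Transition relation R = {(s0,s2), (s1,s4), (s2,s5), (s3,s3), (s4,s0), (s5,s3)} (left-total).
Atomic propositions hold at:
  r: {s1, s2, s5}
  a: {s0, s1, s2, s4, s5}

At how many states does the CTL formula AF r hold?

AF r: least fixpoint, start Z0 = {s1, s2, s5}, add states with every successor in Z. Z1 = {s0, s1, s2, s5}; Z2 = {s0, s1, s2, s4, s5}; fixed.
Sat(AF r) = {s0, s1, s2, s4, s5}
|Sat(AF r)| = |{s0, s1, s2, s4, s5}| = 5.

5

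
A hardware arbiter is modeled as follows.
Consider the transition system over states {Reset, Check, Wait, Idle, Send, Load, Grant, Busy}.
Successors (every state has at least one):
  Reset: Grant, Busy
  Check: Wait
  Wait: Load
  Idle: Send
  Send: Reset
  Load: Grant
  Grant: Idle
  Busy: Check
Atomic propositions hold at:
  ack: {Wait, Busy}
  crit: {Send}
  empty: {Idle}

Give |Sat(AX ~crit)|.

Sat(~crit) = {Reset, Check, Wait, Idle, Load, Grant, Busy}
Sat(AX ~crit) = {s : every successor in {Reset, Check, Wait, Idle, Load, Grant, Busy}} = {Reset, Check, Wait, Send, Load, Grant, Busy}
|Sat(AX ~crit)| = |{Reset, Check, Wait, Send, Load, Grant, Busy}| = 7.

7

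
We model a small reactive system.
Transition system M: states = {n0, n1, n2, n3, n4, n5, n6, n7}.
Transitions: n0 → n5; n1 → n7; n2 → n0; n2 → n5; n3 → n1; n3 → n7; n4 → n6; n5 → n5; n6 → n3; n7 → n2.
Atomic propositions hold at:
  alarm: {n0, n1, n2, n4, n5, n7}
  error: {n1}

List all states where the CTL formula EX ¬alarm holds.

{n4, n6}

Sat(¬alarm) = {n3, n6}
Sat(EX ¬alarm) = {s : some successor in {n3, n6}} = {n4, n6}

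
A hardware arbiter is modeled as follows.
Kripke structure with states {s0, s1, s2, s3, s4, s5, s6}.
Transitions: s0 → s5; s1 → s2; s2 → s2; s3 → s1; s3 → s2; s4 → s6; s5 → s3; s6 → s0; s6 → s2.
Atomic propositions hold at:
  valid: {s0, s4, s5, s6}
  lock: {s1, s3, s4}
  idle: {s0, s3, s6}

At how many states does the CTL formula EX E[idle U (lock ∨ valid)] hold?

5

Sat(lock ∨ valid) = {s0, s1, s3, s4, s5, s6}
E[idle U (lock ∨ valid)]: least fixpoint, start Z0 = Sat((lock ∨ valid)) = {s0, s1, s3, s4, s5, s6}, add states in Sat(idle) with some successor in Z. Already a fixed point.
Sat(E[idle U (lock ∨ valid)]) = {s0, s1, s3, s4, s5, s6}
Sat(EX E[idle U (lock ∨ valid)]) = {s : some successor in {s0, s1, s3, s4, s5, s6}} = {s0, s3, s4, s5, s6}
|Sat(EX E[idle U (lock ∨ valid)])| = |{s0, s3, s4, s5, s6}| = 5.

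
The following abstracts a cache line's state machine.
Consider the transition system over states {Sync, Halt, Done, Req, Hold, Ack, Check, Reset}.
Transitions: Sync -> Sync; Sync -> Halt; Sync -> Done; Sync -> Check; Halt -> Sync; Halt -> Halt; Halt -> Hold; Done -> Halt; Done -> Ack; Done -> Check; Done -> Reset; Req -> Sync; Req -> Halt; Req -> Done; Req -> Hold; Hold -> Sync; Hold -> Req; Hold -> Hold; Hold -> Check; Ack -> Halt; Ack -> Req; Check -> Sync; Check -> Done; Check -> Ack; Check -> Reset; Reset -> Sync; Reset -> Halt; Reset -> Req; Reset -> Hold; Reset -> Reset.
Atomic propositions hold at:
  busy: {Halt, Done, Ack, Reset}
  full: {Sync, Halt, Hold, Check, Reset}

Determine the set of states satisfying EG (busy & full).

Sat(busy & full) = {Halt, Reset}
EG (busy & full): greatest fixpoint, start Z0 = {Halt, Reset}, keep only states in Sat with some successor in Z. Already a fixed point.
Sat(EG (busy & full)) = {Halt, Reset}

{Halt, Reset}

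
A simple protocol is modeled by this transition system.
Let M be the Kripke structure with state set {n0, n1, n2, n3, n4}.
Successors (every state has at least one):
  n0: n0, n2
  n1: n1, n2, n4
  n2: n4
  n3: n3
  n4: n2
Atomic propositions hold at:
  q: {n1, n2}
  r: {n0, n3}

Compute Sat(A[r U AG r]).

{n3}

AG r: greatest fixpoint, start Z0 = {n0, n3}, keep only states in Sat with every successor in Z. Z1 = {n3}; fixed.
Sat(AG r) = {n3}
A[r U AG r]: least fixpoint, start Z0 = Sat(AG r) = {n3}, add states in Sat(r) with every successor in Z. Already a fixed point.
Sat(A[r U AG r]) = {n3}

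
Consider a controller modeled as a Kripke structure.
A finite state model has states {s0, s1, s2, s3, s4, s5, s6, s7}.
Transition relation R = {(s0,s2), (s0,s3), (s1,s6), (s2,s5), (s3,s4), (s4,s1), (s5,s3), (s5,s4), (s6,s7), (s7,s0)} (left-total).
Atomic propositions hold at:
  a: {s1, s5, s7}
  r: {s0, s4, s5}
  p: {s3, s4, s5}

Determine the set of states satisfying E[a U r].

E[a U r]: least fixpoint, start Z0 = Sat(r) = {s0, s4, s5}, add states in Sat(a) with some successor in Z. Z1 = {s0, s4, s5, s7}; fixed.
Sat(E[a U r]) = {s0, s4, s5, s7}

{s0, s4, s5, s7}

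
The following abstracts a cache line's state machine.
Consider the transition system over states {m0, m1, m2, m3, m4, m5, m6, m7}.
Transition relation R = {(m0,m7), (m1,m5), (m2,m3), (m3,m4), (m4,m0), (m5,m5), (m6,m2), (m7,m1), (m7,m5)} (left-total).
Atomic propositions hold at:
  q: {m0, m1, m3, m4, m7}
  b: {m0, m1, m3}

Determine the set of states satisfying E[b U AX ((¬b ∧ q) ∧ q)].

Sat(¬b) = {m2, m4, m5, m6, m7}
Sat(¬b ∧ q) = {m4, m7}
Sat((¬b ∧ q) ∧ q) = {m4, m7}
Sat(AX ((¬b ∧ q) ∧ q)) = {s : every successor in {m4, m7}} = {m0, m3}
E[b U AX ((¬b ∧ q) ∧ q)]: least fixpoint, start Z0 = Sat(AX ((¬b ∧ q) ∧ q)) = {m0, m3}, add states in Sat(b) with some successor in Z. Already a fixed point.
Sat(E[b U AX ((¬b ∧ q) ∧ q)]) = {m0, m3}

{m0, m3}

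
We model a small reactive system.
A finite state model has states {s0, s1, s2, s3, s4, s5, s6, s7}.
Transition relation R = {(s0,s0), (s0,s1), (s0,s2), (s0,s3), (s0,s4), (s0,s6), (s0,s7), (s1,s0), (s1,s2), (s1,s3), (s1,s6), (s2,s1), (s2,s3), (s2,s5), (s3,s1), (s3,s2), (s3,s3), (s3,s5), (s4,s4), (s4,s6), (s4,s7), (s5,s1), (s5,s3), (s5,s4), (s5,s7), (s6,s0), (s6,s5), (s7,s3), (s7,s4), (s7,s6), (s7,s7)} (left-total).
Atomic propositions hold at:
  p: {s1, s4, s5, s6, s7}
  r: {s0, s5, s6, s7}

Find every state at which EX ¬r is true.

Sat(¬r) = {s1, s2, s3, s4}
Sat(EX ¬r) = {s : some successor in {s1, s2, s3, s4}} = {s0, s1, s2, s3, s4, s5, s7}

{s0, s1, s2, s3, s4, s5, s7}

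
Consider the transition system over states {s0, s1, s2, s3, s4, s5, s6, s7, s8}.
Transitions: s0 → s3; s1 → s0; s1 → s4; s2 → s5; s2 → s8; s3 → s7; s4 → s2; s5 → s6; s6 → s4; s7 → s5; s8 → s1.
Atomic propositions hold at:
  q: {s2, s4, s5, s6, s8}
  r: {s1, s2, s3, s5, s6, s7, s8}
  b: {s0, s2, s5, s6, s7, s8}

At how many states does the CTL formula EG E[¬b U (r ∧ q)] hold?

6

Sat(¬b) = {s1, s3, s4}
Sat(r ∧ q) = {s2, s5, s6, s8}
E[¬b U (r ∧ q)]: least fixpoint, start Z0 = Sat((r ∧ q)) = {s2, s5, s6, s8}, add states in Sat(¬b) with some successor in Z. Z1 = {s2, s4, s5, s6, s8}; Z2 = {s1, s2, s4, s5, s6, s8}; fixed.
Sat(E[¬b U (r ∧ q)]) = {s1, s2, s4, s5, s6, s8}
EG E[¬b U (r ∧ q)]: greatest fixpoint, start Z0 = {s1, s2, s4, s5, s6, s8}, keep only states in Sat with some successor in Z. Already a fixed point.
Sat(EG E[¬b U (r ∧ q)]) = {s1, s2, s4, s5, s6, s8}
|Sat(EG E[¬b U (r ∧ q)])| = |{s1, s2, s4, s5, s6, s8}| = 6.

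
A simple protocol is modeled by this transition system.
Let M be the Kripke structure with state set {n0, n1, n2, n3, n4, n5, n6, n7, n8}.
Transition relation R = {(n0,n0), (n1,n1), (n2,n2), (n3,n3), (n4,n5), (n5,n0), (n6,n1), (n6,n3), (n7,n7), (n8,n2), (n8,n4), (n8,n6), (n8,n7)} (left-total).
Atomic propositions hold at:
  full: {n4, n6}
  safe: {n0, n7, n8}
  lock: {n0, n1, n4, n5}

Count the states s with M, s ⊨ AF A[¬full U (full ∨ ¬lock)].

6

Sat(¬full) = {n0, n1, n2, n3, n5, n7, n8}
Sat(¬lock) = {n2, n3, n6, n7, n8}
Sat(full ∨ ¬lock) = {n2, n3, n4, n6, n7, n8}
A[¬full U (full ∨ ¬lock)]: least fixpoint, start Z0 = Sat((full ∨ ¬lock)) = {n2, n3, n4, n6, n7, n8}, add states in Sat(¬full) with every successor in Z. Already a fixed point.
Sat(A[¬full U (full ∨ ¬lock)]) = {n2, n3, n4, n6, n7, n8}
AF A[¬full U (full ∨ ¬lock)]: least fixpoint, start Z0 = {n2, n3, n4, n6, n7, n8}, add states with every successor in Z. Already a fixed point.
Sat(AF A[¬full U (full ∨ ¬lock)]) = {n2, n3, n4, n6, n7, n8}
|Sat(AF A[¬full U (full ∨ ¬lock)])| = |{n2, n3, n4, n6, n7, n8}| = 6.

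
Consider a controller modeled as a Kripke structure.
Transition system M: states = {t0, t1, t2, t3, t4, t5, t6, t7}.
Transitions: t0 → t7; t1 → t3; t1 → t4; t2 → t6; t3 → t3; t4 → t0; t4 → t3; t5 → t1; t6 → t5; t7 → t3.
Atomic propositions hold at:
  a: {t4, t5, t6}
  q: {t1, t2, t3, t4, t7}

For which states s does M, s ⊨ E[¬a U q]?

{t0, t1, t2, t3, t4, t7}

Sat(¬a) = {t0, t1, t2, t3, t7}
E[¬a U q]: least fixpoint, start Z0 = Sat(q) = {t1, t2, t3, t4, t7}, add states in Sat(¬a) with some successor in Z. Z1 = {t0, t1, t2, t3, t4, t7}; fixed.
Sat(E[¬a U q]) = {t0, t1, t2, t3, t4, t7}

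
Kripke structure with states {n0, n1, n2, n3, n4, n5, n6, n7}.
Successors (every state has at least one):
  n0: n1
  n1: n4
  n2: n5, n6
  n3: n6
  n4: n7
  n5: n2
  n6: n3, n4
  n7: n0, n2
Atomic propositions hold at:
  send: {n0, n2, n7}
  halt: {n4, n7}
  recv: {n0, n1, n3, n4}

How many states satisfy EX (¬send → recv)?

6

Sat(¬send) = {n1, n3, n4, n5, n6}
Sat(¬send → recv) = {n0, n1, n2, n3, n4, n7}
Sat(EX (¬send → recv)) = {s : some successor in {n0, n1, n2, n3, n4, n7}} = {n0, n1, n4, n5, n6, n7}
|Sat(EX (¬send → recv))| = |{n0, n1, n4, n5, n6, n7}| = 6.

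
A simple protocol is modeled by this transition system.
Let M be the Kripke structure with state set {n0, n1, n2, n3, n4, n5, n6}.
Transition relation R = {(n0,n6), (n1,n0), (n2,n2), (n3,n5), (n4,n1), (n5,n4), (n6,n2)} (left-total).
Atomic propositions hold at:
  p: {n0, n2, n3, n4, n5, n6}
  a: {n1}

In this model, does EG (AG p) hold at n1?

No

AG p: greatest fixpoint, start Z0 = {n0, n2, n3, n4, n5, n6}, keep only states in Sat with every successor in Z. Z1 = {n0, n2, n3, n5, n6}; Z2 = {n0, n2, n3, n6}; Z3 = {n0, n2, n6}; fixed.
Sat(AG p) = {n0, n2, n6}
EG (AG p): greatest fixpoint, start Z0 = {n0, n2, n6}, keep only states in Sat with some successor in Z. Already a fixed point.
Sat(EG (AG p)) = {n0, n2, n6}
n1 ∉ Sat(EG (AG p)) = {n0, n2, n6}, so the formula does not hold at n1.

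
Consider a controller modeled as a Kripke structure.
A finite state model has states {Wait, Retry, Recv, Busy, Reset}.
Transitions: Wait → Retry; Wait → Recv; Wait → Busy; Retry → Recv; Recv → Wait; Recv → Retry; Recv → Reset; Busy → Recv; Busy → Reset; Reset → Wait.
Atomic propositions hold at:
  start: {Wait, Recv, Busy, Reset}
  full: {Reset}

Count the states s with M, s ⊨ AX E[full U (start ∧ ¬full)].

Sat(¬full) = {Wait, Retry, Recv, Busy}
Sat(start ∧ ¬full) = {Wait, Recv, Busy}
E[full U (start ∧ ¬full)]: least fixpoint, start Z0 = Sat((start ∧ ¬full)) = {Wait, Recv, Busy}, add states in Sat(full) with some successor in Z. Z1 = {Wait, Recv, Busy, Reset}; fixed.
Sat(E[full U (start ∧ ¬full)]) = {Wait, Recv, Busy, Reset}
Sat(AX E[full U (start ∧ ¬full)]) = {s : every successor in {Wait, Recv, Busy, Reset}} = {Retry, Busy, Reset}
|Sat(AX E[full U (start ∧ ¬full)])| = |{Retry, Busy, Reset}| = 3.

3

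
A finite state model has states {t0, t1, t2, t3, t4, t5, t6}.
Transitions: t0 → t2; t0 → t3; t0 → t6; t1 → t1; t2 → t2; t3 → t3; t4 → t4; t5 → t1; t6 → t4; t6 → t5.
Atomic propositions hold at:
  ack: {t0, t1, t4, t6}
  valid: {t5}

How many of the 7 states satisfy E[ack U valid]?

3

E[ack U valid]: least fixpoint, start Z0 = Sat(valid) = {t5}, add states in Sat(ack) with some successor in Z. Z1 = {t5, t6}; Z2 = {t0, t5, t6}; fixed.
Sat(E[ack U valid]) = {t0, t5, t6}
|Sat(E[ack U valid])| = |{t0, t5, t6}| = 3.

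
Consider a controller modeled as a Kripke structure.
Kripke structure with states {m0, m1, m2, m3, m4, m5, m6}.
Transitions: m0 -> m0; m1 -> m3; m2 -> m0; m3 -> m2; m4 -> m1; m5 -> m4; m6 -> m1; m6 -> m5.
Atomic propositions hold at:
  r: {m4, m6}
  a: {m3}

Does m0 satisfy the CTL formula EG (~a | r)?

Yes

Sat(~a) = {m0, m1, m2, m4, m5, m6}
Sat(~a | r) = {m0, m1, m2, m4, m5, m6}
EG (~a | r): greatest fixpoint, start Z0 = {m0, m1, m2, m4, m5, m6}, keep only states in Sat with some successor in Z. Z1 = {m0, m2, m4, m5, m6}; Z2 = {m0, m2, m5, m6}; Z3 = {m0, m2, m6}; Z4 = {m0, m2}; fixed.
Sat(EG (~a | r)) = {m0, m2}
m0 ∈ Sat(EG (~a | r)) = {m0, m2}, so the formula holds at m0.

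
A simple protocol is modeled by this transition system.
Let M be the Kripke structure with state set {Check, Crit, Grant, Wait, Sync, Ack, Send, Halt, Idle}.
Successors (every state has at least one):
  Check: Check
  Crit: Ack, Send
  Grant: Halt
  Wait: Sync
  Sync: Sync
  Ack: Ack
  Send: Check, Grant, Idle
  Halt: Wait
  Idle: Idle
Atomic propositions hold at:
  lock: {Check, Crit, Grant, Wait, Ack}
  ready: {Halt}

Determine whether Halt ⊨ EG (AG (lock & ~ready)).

Sat(~ready) = {Check, Crit, Grant, Wait, Sync, Ack, Send, Idle}
Sat(lock & ~ready) = {Check, Crit, Grant, Wait, Ack}
AG (lock & ~ready): greatest fixpoint, start Z0 = {Check, Crit, Grant, Wait, Ack}, keep only states in Sat with every successor in Z. Z1 = {Check, Ack}; fixed.
Sat(AG (lock & ~ready)) = {Check, Ack}
EG (AG (lock & ~ready)): greatest fixpoint, start Z0 = {Check, Ack}, keep only states in Sat with some successor in Z. Already a fixed point.
Sat(EG (AG (lock & ~ready))) = {Check, Ack}
Halt ∉ Sat(EG (AG (lock & ~ready))) = {Check, Ack}, so the formula does not hold at Halt.

No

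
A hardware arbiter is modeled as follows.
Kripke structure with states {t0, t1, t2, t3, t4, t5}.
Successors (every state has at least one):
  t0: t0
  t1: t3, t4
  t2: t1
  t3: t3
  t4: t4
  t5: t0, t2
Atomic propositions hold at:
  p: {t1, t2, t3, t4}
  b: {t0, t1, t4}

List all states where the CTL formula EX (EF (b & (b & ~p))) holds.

Sat(~p) = {t0, t5}
Sat(b & ~p) = {t0}
Sat(b & (b & ~p)) = {t0}
EF (b & (b & ~p)): least fixpoint, start Z0 = {t0}, add states with some successor in Z. Z1 = {t0, t5}; fixed.
Sat(EF (b & (b & ~p))) = {t0, t5}
Sat(EX (EF (b & (b & ~p)))) = {s : some successor in {t0, t5}} = {t0, t5}

{t0, t5}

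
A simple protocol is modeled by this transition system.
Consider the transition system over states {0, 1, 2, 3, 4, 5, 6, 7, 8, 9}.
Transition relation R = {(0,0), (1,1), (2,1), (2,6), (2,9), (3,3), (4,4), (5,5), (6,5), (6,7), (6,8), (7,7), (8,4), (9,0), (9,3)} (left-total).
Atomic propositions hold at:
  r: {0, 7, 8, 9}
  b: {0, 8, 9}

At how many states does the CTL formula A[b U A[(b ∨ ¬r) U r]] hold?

Sat(¬r) = {1, 2, 3, 4, 5, 6}
Sat(b ∨ ¬r) = {0, 1, 2, 3, 4, 5, 6, 8, 9}
A[(b ∨ ¬r) U r]: least fixpoint, start Z0 = Sat(r) = {0, 7, 8, 9}, add states in Sat(b ∨ ¬r) with every successor in Z. Already a fixed point.
Sat(A[(b ∨ ¬r) U r]) = {0, 7, 8, 9}
A[b U A[(b ∨ ¬r) U r]]: least fixpoint, start Z0 = Sat(A[(b ∨ ¬r) U r]) = {0, 7, 8, 9}, add states in Sat(b) with every successor in Z. Already a fixed point.
Sat(A[b U A[(b ∨ ¬r) U r]]) = {0, 7, 8, 9}
|Sat(A[b U A[(b ∨ ¬r) U r]])| = |{0, 7, 8, 9}| = 4.

4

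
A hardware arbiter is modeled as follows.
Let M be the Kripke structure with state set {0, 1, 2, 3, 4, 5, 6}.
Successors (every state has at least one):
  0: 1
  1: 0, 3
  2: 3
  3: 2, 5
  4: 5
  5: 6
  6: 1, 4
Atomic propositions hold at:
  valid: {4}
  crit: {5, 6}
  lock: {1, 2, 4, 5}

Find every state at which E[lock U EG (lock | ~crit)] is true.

Sat(~crit) = {0, 1, 2, 3, 4}
Sat(lock | ~crit) = {0, 1, 2, 3, 4, 5}
EG (lock | ~crit): greatest fixpoint, start Z0 = {0, 1, 2, 3, 4, 5}, keep only states in Sat with some successor in Z. Z1 = {0, 1, 2, 3, 4}; Z2 = {0, 1, 2, 3}; fixed.
Sat(EG (lock | ~crit)) = {0, 1, 2, 3}
E[lock U EG (lock | ~crit)]: least fixpoint, start Z0 = Sat(EG (lock | ~crit)) = {0, 1, 2, 3}, add states in Sat(lock) with some successor in Z. Already a fixed point.
Sat(E[lock U EG (lock | ~crit)]) = {0, 1, 2, 3}

{0, 1, 2, 3}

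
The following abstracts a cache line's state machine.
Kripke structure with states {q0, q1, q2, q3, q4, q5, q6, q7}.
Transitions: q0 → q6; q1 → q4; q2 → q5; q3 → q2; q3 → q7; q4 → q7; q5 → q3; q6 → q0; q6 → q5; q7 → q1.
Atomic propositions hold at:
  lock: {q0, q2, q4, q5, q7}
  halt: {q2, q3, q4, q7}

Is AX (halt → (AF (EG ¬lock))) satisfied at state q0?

Yes

Sat(¬lock) = {q1, q3, q6}
EG ¬lock: greatest fixpoint, start Z0 = {q1, q3, q6}, keep only states in Sat with some successor in Z. Z1 = ∅; fixed.
Sat(EG ¬lock) = ∅
AF (EG ¬lock): least fixpoint, start Z0 = ∅, add states with every successor in Z. Already a fixed point.
Sat(AF (EG ¬lock)) = ∅
Sat(halt → (AF (EG ¬lock))) = {q0, q1, q5, q6}
Sat(AX (halt → (AF (EG ¬lock)))) = {s : every successor in {q0, q1, q5, q6}} = {q0, q2, q6, q7}
q0 ∈ Sat(AX (halt → (AF (EG ¬lock)))) = {q0, q2, q6, q7}, so the formula holds at q0.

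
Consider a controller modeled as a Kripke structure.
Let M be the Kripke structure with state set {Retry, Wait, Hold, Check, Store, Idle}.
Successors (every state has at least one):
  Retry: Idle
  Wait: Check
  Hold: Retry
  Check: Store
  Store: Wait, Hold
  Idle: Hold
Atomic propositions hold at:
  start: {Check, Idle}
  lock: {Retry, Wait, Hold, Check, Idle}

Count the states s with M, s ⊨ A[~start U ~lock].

Sat(~start) = {Retry, Wait, Hold, Store}
Sat(~lock) = {Store}
A[~start U ~lock]: least fixpoint, start Z0 = Sat(~lock) = {Store}, add states in Sat(~start) with every successor in Z. Already a fixed point.
Sat(A[~start U ~lock]) = {Store}
|Sat(A[~start U ~lock])| = |{Store}| = 1.

1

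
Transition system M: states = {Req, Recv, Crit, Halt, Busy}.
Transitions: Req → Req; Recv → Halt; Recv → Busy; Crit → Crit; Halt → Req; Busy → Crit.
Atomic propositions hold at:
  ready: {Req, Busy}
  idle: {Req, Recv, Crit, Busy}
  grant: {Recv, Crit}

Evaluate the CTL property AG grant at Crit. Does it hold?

Yes

AG grant: greatest fixpoint, start Z0 = {Recv, Crit}, keep only states in Sat with every successor in Z. Z1 = {Crit}; fixed.
Sat(AG grant) = {Crit}
Crit ∈ Sat(AG grant) = {Crit}, so the formula holds at Crit.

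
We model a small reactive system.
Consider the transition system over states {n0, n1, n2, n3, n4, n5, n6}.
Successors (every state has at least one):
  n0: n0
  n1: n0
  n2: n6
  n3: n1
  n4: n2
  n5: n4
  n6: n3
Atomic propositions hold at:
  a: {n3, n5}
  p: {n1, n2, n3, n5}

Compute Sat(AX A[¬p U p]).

Sat(¬p) = {n0, n4, n6}
A[¬p U p]: least fixpoint, start Z0 = Sat(p) = {n1, n2, n3, n5}, add states in Sat(¬p) with every successor in Z. Z1 = {n1, n2, n3, n4, n5, n6}; fixed.
Sat(A[¬p U p]) = {n1, n2, n3, n4, n5, n6}
Sat(AX A[¬p U p]) = {s : every successor in {n1, n2, n3, n4, n5, n6}} = {n2, n3, n4, n5, n6}

{n2, n3, n4, n5, n6}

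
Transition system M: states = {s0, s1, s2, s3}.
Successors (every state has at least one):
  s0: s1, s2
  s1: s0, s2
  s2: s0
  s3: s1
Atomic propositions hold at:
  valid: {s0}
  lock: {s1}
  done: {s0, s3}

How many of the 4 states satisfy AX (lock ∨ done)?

2

Sat(lock ∨ done) = {s0, s1, s3}
Sat(AX (lock ∨ done)) = {s : every successor in {s0, s1, s3}} = {s2, s3}
|Sat(AX (lock ∨ done))| = |{s2, s3}| = 2.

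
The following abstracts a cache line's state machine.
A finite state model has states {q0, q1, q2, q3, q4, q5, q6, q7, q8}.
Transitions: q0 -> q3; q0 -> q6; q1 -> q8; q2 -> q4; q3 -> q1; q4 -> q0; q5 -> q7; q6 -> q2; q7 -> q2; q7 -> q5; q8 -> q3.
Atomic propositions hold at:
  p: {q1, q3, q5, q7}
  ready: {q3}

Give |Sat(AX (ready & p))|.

1

Sat(ready & p) = {q3}
Sat(AX (ready & p)) = {s : every successor in {q3}} = {q8}
|Sat(AX (ready & p))| = |{q8}| = 1.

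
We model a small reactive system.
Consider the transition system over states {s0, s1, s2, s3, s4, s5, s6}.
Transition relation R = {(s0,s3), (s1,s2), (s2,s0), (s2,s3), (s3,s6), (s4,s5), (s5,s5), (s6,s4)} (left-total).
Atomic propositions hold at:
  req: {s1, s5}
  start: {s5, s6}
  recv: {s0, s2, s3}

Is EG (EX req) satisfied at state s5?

Sat(EX req) = {s : some successor in {s1, s5}} = {s4, s5}
EG (EX req): greatest fixpoint, start Z0 = {s4, s5}, keep only states in Sat with some successor in Z. Already a fixed point.
Sat(EG (EX req)) = {s4, s5}
s5 ∈ Sat(EG (EX req)) = {s4, s5}, so the formula holds at s5.

Yes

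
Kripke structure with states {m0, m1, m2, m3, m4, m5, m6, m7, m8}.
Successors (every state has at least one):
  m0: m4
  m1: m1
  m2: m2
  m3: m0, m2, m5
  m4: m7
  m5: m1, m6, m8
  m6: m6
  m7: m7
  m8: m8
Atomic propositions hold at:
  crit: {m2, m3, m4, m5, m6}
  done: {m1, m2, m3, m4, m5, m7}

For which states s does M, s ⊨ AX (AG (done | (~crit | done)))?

Sat(~crit) = {m0, m1, m7, m8}
Sat(~crit | done) = {m0, m1, m2, m3, m4, m5, m7, m8}
Sat(done | (~crit | done)) = {m0, m1, m2, m3, m4, m5, m7, m8}
AG (done | (~crit | done)): greatest fixpoint, start Z0 = {m0, m1, m2, m3, m4, m5, m7, m8}, keep only states in Sat with every successor in Z. Z1 = {m0, m1, m2, m3, m4, m7, m8}; Z2 = {m0, m1, m2, m4, m7, m8}; fixed.
Sat(AG (done | (~crit | done))) = {m0, m1, m2, m4, m7, m8}
Sat(AX (AG (done | (~crit | done)))) = {s : every successor in {m0, m1, m2, m4, m7, m8}} = {m0, m1, m2, m4, m7, m8}

{m0, m1, m2, m4, m7, m8}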